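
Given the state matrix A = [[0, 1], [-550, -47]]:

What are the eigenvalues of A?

det(A - λI) = λ² - (-47)λ + 550 = (λ - (-22))(λ - (-25)). Eigenvalues: -22, -25.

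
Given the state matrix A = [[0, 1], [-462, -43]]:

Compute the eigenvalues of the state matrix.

det(A - λI) = λ² - (-43)λ + 462 = (λ - (-21))(λ - (-22)). Eigenvalues: -21, -22.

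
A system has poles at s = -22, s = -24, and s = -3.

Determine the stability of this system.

All poles are in the left half-plane. System is stable.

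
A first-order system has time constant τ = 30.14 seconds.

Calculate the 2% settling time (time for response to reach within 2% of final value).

For first-order system, 2% settling time ≈ 4τ = 4 × 30.14 = 120.56 s.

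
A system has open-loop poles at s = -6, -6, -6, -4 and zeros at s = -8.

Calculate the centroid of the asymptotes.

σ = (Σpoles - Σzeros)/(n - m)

σ = (Σpoles - Σzeros)/(n - m) = (-22 - (-8))/(4 - 1) = -14/3 = -4.67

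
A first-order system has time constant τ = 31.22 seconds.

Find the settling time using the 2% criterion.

For first-order system, 2% settling time ≈ 4τ = 4 × 31.22 = 124.88 s.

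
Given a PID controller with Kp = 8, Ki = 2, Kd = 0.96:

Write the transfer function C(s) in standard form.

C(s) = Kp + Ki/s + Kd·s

Substituting values: C(s) = 8 + 2/s + 0.96s = (0.96s² + 8s + 2)/s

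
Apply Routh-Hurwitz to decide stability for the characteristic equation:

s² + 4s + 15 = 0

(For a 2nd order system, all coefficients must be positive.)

Coefficients: 1, 4, 15. All positive, so system is stable.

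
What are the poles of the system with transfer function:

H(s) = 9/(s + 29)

Pole is where denominator = 0: s + 29 = 0, so s = -29.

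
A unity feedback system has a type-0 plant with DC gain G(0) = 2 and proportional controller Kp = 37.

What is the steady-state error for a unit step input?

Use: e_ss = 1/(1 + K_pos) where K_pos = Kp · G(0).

K_pos = Kp · G(0) = 37 × 2 = 74. e_ss = 1/(1 + 74) = 0.0133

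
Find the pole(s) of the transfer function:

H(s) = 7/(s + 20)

Pole is where denominator = 0: s + 20 = 0, so s = -20.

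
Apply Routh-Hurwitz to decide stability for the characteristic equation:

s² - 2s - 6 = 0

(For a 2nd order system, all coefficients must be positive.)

Coefficients: 1, -2, -6. b=-2, c=-6 not positive, so system is unstable.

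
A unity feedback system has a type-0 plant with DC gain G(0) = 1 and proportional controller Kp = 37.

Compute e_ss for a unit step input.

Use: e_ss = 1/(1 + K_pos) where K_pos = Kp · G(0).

K_pos = Kp · G(0) = 37 × 1 = 37. e_ss = 1/(1 + 37) = 0.0263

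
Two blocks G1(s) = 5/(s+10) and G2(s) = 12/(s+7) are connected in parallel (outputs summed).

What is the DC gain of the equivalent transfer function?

Parallel: G_eq = G1 + G2. DC gain = G1(0) + G2(0) = 5/10 + 12/7 = 0.5 + 1.7143 = 2.2143.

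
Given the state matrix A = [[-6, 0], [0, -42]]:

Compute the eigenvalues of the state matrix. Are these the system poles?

For diagonal matrix, eigenvalues are diagonal entries: λ₁ = -6, λ₂ = -42. Eigenvalues of A = system poles.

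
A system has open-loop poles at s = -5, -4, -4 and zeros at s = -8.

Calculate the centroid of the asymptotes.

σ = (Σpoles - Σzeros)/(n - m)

σ = (Σpoles - Σzeros)/(n - m) = (-13 - (-8))/(3 - 1) = -5/2 = -2.5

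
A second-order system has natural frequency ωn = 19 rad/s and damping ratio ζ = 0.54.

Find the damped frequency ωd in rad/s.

ωd = ωn√(1 - ζ²) = 19√(1 - 0.54²) = 15.99 rad/s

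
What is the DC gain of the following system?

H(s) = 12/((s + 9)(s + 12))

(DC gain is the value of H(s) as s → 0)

DC gain = H(0) = 12/(9 × 12) = 12/108 = 0.1111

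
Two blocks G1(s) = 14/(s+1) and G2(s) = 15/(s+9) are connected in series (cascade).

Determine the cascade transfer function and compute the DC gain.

Series: multiply transfer functions. G_eq = 14/(s+1) × 15/(s+9) = 210/((s+1)(s+9)). DC gain = 210/(1×9) = 23.3333.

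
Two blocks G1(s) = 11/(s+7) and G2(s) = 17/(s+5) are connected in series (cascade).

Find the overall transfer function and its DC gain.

Series: multiply transfer functions. G_eq = 11/(s+7) × 17/(s+5) = 187/((s+7)(s+5)). DC gain = 187/(7×5) = 5.3429.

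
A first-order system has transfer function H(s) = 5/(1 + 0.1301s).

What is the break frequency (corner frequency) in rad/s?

Corner frequency = 1/τ = 1/0.1301 = 7.686 rad/s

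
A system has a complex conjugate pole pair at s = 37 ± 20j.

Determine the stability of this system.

Real part of poles is 37 (> 0, right half-plane). Unstable.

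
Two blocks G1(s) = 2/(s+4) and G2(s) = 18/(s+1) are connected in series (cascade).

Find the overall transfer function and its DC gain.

Series: multiply transfer functions. G_eq = 2/(s+4) × 18/(s+1) = 36/((s+4)(s+1)). DC gain = 36/(4×1) = 9.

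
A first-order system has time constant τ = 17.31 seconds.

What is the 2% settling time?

For first-order system, 2% settling time ≈ 4τ = 4 × 17.31 = 69.24 s.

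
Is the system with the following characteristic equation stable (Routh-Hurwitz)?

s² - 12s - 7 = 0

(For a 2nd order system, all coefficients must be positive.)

Coefficients: 1, -12, -7. b=-12, c=-7 not positive, so system is unstable.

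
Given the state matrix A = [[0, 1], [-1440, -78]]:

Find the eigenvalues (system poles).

det(A - λI) = λ² - (-78)λ + 1440 = (λ - (-30))(λ - (-48)). Eigenvalues: -30, -48.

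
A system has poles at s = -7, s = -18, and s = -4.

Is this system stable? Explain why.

All poles are in the left half-plane. System is stable.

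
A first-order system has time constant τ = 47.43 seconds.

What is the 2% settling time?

For first-order system, 2% settling time ≈ 4τ = 4 × 47.43 = 189.72 s.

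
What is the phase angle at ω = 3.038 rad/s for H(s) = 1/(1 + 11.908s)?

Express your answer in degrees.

Phase = -arctan(ωτ) = -arctan(3.038 × 11.908) = -88.4°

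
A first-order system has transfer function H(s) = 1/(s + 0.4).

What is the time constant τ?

For H(s) = 1/(s + 1/τ), the pole is at -1/τ = -0.4, so τ = 1/0.4 = 2.5 s.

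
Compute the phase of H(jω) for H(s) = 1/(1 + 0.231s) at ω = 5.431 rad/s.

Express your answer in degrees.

Phase = -arctan(ωτ) = -arctan(5.431 × 0.231) = -51.4°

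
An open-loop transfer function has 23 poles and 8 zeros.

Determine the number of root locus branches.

Root locus has n branches where n = number of poles = 23.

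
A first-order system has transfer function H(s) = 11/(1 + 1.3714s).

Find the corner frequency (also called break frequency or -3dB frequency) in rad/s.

Corner frequency = 1/τ = 1/1.3714 = 0.729 rad/s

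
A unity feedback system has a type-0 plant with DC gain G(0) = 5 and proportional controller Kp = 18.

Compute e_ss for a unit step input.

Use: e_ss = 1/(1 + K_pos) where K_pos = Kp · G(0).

K_pos = Kp · G(0) = 18 × 5 = 90. e_ss = 1/(1 + 90) = 0.0110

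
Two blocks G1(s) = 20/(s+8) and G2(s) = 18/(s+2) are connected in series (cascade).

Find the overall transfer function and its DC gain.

Series: multiply transfer functions. G_eq = 20/(s+8) × 18/(s+2) = 360/((s+8)(s+2)). DC gain = 360/(8×2) = 22.5.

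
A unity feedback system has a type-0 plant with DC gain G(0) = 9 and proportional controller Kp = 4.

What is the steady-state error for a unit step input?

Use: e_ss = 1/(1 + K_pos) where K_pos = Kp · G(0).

K_pos = Kp · G(0) = 4 × 9 = 36. e_ss = 1/(1 + 36) = 0.0270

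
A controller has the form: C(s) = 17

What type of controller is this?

This is a Proportional (P) controller.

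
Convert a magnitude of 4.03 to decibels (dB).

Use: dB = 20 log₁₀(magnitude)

dB = 20 log₁₀(4.03) = 12.1 dB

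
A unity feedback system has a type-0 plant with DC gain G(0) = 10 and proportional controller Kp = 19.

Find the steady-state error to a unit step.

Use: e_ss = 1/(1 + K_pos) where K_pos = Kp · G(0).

K_pos = Kp · G(0) = 19 × 10 = 190. e_ss = 1/(1 + 190) = 0.0052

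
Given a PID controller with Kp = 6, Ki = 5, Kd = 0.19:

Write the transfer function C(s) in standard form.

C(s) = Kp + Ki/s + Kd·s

Substituting values: C(s) = 6 + 5/s + 0.19s = (0.19s² + 6s + 5)/s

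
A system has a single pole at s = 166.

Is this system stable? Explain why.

Pole at s = 166 is in the right half-plane. Unstable.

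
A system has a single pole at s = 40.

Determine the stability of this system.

Pole at s = 40 is in the right half-plane. Unstable.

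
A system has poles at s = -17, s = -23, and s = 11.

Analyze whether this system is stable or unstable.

Pole(s) at s = 11 are not in the left half-plane. System is unstable.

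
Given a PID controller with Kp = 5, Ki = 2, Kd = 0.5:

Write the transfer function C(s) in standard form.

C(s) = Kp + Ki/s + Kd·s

Substituting values: C(s) = 5 + 2/s + 0.5s = (0.5s² + 5s + 2)/s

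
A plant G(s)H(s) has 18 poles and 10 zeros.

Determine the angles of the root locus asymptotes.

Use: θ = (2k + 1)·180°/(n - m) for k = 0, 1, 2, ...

n - m = 18 - 10 = 8. Angles: θk = (2k + 1)·180°/8 = 22.5°, 67.5°, 112.5°, 157.5°, 202.5°, 247.5°, 292.5°, 337.5°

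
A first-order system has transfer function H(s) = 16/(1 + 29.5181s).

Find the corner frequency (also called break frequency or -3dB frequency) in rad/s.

Corner frequency = 1/τ = 1/29.5181 = 0.034 rad/s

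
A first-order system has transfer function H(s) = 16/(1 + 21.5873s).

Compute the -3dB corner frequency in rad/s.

Corner frequency = 1/τ = 1/21.5873 = 0.046 rad/s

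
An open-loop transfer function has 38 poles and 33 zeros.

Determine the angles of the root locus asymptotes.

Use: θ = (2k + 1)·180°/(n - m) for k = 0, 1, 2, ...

n - m = 38 - 33 = 5. Angles: θk = (2k + 1)·180°/5 = 36°, 108°, 180°, 252°, 324°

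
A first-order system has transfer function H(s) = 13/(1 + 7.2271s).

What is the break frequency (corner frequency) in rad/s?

Corner frequency = 1/τ = 1/7.2271 = 0.138 rad/s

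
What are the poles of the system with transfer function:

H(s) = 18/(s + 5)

Pole is where denominator = 0: s + 5 = 0, so s = -5.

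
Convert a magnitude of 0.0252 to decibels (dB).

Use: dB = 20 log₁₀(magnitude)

dB = 20 log₁₀(0.0252) = -32.0 dB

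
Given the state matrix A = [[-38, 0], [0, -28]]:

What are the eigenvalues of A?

For diagonal matrix, eigenvalues are diagonal entries: λ₁ = -38, λ₂ = -28.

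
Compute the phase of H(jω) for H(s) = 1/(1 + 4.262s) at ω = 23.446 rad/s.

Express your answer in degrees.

Phase = -arctan(ωτ) = -arctan(23.446 × 4.262) = -89.4°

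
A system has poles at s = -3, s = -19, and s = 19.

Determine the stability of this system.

Pole(s) at s = 19 are not in the left half-plane. System is unstable.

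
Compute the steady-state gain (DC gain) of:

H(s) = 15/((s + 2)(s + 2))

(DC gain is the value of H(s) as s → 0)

DC gain = H(0) = 15/(2 × 2) = 15/4 = 3.75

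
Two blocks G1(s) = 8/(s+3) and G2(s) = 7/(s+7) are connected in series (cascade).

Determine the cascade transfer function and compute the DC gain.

Series: multiply transfer functions. G_eq = 8/(s+3) × 7/(s+7) = 56/((s+3)(s+7)). DC gain = 56/(3×7) = 2.6667.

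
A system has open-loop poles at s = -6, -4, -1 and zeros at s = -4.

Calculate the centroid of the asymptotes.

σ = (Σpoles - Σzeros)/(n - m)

σ = (Σpoles - Σzeros)/(n - m) = (-11 - (-4))/(3 - 1) = -7/2 = -3.5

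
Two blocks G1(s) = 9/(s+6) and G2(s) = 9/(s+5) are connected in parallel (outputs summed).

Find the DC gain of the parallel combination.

Parallel: G_eq = G1 + G2. DC gain = G1(0) + G2(0) = 9/6 + 9/5 = 1.5 + 1.8 = 3.3.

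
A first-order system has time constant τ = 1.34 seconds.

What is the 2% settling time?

For first-order system, 2% settling time ≈ 4τ = 4 × 1.34 = 5.36 s.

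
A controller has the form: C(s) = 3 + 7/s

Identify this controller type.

This is a Proportional-Integral (PI) controller.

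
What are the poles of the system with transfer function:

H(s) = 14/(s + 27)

Pole is where denominator = 0: s + 27 = 0, so s = -27.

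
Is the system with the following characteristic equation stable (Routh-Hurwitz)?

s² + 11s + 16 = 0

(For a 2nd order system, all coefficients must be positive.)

Coefficients: 1, 11, 16. All positive, so system is stable.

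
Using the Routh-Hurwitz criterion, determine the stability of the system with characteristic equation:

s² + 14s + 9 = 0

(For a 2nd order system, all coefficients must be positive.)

Coefficients: 1, 14, 9. All positive, so system is stable.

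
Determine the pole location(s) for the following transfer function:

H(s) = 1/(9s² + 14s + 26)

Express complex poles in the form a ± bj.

Discriminant = 14² - 4×9×26 = 196 - 936 = -740 < 0, so the poles are a complex conjugate pair s = (-14 ± j√740)/(2×9). Real part = -14/(2×9) = -14/18 ≈ -0.7778; imaginary part = ±√740/(2×9) ≈ 1.5113. Poles: s = -0.7778 ± 1.5113j.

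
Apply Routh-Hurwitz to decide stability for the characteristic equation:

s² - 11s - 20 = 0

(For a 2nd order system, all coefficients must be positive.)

Coefficients: 1, -11, -20. b=-11, c=-20 not positive, so system is unstable.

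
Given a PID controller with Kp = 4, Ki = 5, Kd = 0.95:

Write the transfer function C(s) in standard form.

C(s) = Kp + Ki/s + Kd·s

Substituting values: C(s) = 4 + 5/s + 0.95s = (0.95s² + 4s + 5)/s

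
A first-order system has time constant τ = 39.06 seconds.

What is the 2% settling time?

For first-order system, 2% settling time ≈ 4τ = 4 × 39.06 = 156.24 s.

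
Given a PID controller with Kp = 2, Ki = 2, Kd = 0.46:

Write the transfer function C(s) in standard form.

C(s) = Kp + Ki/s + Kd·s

Substituting values: C(s) = 2 + 2/s + 0.46s = (0.46s² + 2s + 2)/s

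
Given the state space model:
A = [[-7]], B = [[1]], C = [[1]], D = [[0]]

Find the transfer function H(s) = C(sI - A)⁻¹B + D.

(sI - A)⁻¹ = 1/(s + 7). H(s) = 1 × 1/(s + 7) + 0 = 1/(s + 7).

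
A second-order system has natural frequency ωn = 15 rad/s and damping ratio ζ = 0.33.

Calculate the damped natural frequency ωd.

ωd = ωn√(1 - ζ²) = 15√(1 - 0.33²) = 14.16 rad/s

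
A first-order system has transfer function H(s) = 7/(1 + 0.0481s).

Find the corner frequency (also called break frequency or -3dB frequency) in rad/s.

Corner frequency = 1/τ = 1/0.0481 = 20.79 rad/s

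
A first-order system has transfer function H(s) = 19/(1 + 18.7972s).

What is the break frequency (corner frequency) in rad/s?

Corner frequency = 1/τ = 1/18.7972 = 0.053 rad/s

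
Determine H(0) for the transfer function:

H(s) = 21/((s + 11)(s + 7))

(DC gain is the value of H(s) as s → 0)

DC gain = H(0) = 21/(11 × 7) = 21/77 = 0.2727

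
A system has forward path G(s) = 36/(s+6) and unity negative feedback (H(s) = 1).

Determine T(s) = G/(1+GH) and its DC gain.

T(s) = G/(1+GH) = [36/(s+6)] / [1 + 36/(s+6)] = 36/(s+6+36) = 36/(s+42). DC gain = 36/42 = 0.8571.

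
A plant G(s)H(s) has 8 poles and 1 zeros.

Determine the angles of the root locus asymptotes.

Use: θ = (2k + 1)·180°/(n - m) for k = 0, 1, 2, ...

n - m = 8 - 1 = 7. Angles: θk = (2k + 1)·180°/7 = 25.71°, 77.14°, 128.57°, 180°, 231.43°, 282.86°, 334.29°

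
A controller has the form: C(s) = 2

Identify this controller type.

This is a Proportional (P) controller.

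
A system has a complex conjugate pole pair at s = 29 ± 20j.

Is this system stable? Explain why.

Real part of poles is 29 (> 0, right half-plane). Unstable.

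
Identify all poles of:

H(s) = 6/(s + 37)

Pole is where denominator = 0: s + 37 = 0, so s = -37.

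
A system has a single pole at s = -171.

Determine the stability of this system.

Pole at s = -171 is in the left half-plane. Stable.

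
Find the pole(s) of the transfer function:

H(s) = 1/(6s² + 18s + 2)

Discriminant = 18² - 4×6×2 = 324 - 48 = 276 > 0, so two distinct real poles. Using quadratic formula: s = (-18 ± √276)/(2×6) = (-18 ± √276)/12, with √276 ≈ 16.6132. s₁ ≈ -0.1156, s₂ ≈ -2.8844. Poles: s₁ = -0.1156, s₂ = -2.8844.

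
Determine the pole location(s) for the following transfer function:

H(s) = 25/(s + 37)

Pole is where denominator = 0: s + 37 = 0, so s = -37.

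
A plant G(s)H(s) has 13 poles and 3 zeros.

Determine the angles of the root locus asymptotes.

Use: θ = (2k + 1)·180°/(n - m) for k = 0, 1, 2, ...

n - m = 13 - 3 = 10. Angles: θk = (2k + 1)·180°/10 = 18°, 54°, 90°, 126°, 162°, 198°, 234°, 270°, 306°, 342°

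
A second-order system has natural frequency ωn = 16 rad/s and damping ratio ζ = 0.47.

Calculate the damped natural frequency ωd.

ωd = ωn√(1 - ζ²) = 16√(1 - 0.47²) = 14.12 rad/s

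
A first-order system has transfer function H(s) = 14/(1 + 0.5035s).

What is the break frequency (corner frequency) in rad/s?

Corner frequency = 1/τ = 1/0.5035 = 1.986 rad/s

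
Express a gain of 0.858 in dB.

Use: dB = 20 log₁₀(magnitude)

dB = 20 log₁₀(0.858) = -1.3 dB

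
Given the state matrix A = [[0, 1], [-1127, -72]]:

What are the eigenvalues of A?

det(A - λI) = λ² - (-72)λ + 1127 = (λ - (-49))(λ - (-23)). Eigenvalues: -49, -23.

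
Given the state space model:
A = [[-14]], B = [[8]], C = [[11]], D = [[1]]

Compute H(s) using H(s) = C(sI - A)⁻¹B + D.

(sI - A)⁻¹ = 1/(s + 14). H(s) = 11×8/(s + 14) + 1 = (s + 102)/(s + 14).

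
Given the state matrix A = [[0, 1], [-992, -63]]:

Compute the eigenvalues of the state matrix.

det(A - λI) = λ² - (-63)λ + 992 = (λ - (-31))(λ - (-32)). Eigenvalues: -31, -32.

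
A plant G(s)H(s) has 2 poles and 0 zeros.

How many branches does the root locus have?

Root locus has n branches where n = number of poles = 2.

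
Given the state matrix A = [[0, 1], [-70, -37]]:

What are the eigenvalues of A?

det(A - λI) = λ² - (-37)λ + 70 = (λ - (-35))(λ - (-2)). Eigenvalues: -35, -2.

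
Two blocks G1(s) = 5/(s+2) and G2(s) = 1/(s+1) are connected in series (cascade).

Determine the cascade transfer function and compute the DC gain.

Series: multiply transfer functions. G_eq = 5/(s+2) × 1/(s+1) = 5/((s+2)(s+1)). DC gain = 5/(2×1) = 2.5.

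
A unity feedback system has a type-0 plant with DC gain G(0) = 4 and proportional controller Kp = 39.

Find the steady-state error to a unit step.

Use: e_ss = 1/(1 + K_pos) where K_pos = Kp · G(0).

K_pos = Kp · G(0) = 39 × 4 = 156. e_ss = 1/(1 + 156) = 0.0064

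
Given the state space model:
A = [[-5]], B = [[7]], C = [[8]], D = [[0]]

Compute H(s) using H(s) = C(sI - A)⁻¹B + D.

(sI - A)⁻¹ = 1/(s + 5). H(s) = 8 × 7/(s + 5) + 0 = 56/(s + 5).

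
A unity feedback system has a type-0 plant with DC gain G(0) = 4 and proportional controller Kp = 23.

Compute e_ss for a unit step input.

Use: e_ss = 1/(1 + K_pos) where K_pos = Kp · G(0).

K_pos = Kp · G(0) = 23 × 4 = 92. e_ss = 1/(1 + 92) = 0.0108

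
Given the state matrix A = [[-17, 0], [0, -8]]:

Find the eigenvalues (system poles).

For diagonal matrix, eigenvalues are diagonal entries: λ₁ = -17, λ₂ = -8.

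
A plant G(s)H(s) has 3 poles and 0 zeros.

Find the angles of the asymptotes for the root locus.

n - m = 3 - 0 = 3. Angles: θk = (2k + 1)·180°/3 = 60°, 180°, 300°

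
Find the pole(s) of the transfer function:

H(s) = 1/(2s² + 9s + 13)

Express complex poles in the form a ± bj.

Discriminant = 9² - 4×2×13 = 81 - 104 = -23 < 0, so the poles are a complex conjugate pair s = (-9 ± j√23)/(2×2). Real part = -9/(2×2) = -9/4 = -2.25; imaginary part = ±√23/(2×2) ≈ 1.1990. Poles: s = -2.25 ± 1.1990j.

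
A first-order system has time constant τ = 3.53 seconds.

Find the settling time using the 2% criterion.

For first-order system, 2% settling time ≈ 4τ = 4 × 3.53 = 14.12 s.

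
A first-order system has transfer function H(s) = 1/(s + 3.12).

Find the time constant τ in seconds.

For H(s) = 1/(s + 1/τ), the pole is at -1/τ = -3.12, so τ = 1/3.12 = 0.3205 s.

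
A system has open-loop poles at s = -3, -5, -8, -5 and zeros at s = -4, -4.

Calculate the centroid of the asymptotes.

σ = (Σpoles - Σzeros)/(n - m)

σ = (Σpoles - Σzeros)/(n - m) = (-21 - (-8))/(4 - 2) = -13/2 = -6.5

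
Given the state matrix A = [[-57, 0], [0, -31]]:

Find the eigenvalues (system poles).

For diagonal matrix, eigenvalues are diagonal entries: λ₁ = -57, λ₂ = -31.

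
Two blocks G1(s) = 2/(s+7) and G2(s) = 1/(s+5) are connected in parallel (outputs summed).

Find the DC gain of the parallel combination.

Parallel: G_eq = G1 + G2. DC gain = G1(0) + G2(0) = 2/7 + 1/5 = 0.2857 + 0.2 = 0.4857.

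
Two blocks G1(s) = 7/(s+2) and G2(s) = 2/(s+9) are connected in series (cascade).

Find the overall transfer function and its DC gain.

Series: multiply transfer functions. G_eq = 7/(s+2) × 2/(s+9) = 14/((s+2)(s+9)). DC gain = 14/(2×9) = 0.7778.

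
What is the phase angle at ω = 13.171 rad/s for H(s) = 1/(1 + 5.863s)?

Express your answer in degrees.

Phase = -arctan(ωτ) = -arctan(13.171 × 5.863) = -89.3°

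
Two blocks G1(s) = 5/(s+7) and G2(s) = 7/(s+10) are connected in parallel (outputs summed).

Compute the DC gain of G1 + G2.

Parallel: G_eq = G1 + G2. DC gain = G1(0) + G2(0) = 5/7 + 7/10 = 0.7143 + 0.7 = 1.4143.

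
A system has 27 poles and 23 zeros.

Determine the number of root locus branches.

Root locus has n branches where n = number of poles = 27.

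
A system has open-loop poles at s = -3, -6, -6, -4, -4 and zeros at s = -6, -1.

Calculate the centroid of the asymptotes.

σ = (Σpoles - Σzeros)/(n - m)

σ = (Σpoles - Σzeros)/(n - m) = (-23 - (-7))/(5 - 2) = -16/3 = -5.33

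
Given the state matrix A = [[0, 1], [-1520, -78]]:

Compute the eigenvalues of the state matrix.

det(A - λI) = λ² - (-78)λ + 1520 = (λ - (-38))(λ - (-40)). Eigenvalues: -38, -40.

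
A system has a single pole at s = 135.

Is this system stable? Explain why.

Pole at s = 135 is in the right half-plane. Unstable.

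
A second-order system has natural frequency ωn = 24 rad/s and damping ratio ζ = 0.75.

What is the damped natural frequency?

ωd = ωn√(1 - ζ²) = 24√(1 - 0.75²) = 15.87 rad/s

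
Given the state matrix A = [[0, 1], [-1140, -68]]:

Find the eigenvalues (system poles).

det(A - λI) = λ² - (-68)λ + 1140 = (λ - (-38))(λ - (-30)). Eigenvalues: -38, -30.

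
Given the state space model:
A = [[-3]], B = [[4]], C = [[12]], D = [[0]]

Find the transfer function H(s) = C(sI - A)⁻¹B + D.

(sI - A)⁻¹ = 1/(s + 3). H(s) = 12 × 4/(s + 3) + 0 = 48/(s + 3).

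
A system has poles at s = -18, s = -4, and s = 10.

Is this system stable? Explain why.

Pole(s) at s = 10 are not in the left half-plane. System is unstable.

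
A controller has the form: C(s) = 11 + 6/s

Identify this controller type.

This is a Proportional-Integral (PI) controller.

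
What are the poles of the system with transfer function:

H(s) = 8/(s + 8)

Pole is where denominator = 0: s + 8 = 0, so s = -8.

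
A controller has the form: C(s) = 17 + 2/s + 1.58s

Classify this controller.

This is a Proportional-Integral-Derivative (PID) controller.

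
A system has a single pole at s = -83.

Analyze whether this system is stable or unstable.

Pole at s = -83 is in the left half-plane. Stable.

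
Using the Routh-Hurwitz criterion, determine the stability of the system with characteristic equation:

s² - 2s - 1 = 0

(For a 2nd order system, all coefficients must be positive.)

Coefficients: 1, -2, -1. b=-2, c=-1 not positive, so system is unstable.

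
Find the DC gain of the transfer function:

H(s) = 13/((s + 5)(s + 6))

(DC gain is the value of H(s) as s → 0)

DC gain = H(0) = 13/(5 × 6) = 13/30 = 0.4333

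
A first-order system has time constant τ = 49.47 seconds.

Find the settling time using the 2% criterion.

For first-order system, 2% settling time ≈ 4τ = 4 × 49.47 = 197.88 s.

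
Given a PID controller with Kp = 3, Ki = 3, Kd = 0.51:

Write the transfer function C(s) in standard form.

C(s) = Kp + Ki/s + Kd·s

Substituting values: C(s) = 3 + 3/s + 0.51s = (0.51s² + 3s + 3)/s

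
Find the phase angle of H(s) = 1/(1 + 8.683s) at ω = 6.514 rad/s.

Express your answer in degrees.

Phase = -arctan(ωτ) = -arctan(6.514 × 8.683) = -89.0°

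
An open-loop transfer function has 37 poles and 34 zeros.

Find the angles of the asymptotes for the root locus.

n - m = 37 - 34 = 3. Angles: θk = (2k + 1)·180°/3 = 60°, 180°, 300°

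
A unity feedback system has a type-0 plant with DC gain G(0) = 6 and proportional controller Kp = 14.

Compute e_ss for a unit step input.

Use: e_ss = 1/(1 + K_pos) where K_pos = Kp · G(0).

K_pos = Kp · G(0) = 14 × 6 = 84. e_ss = 1/(1 + 84) = 0.0118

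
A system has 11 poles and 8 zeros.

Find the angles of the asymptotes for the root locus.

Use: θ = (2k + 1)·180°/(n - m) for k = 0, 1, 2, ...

n - m = 11 - 8 = 3. Angles: θk = (2k + 1)·180°/3 = 60°, 180°, 300°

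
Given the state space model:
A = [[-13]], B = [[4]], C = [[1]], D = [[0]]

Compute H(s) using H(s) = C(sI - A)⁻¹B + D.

(sI - A)⁻¹ = 1/(s + 13). H(s) = 1 × 4/(s + 13) + 0 = 4/(s + 13).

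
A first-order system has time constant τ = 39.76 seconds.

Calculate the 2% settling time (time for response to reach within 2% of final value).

For first-order system, 2% settling time ≈ 4τ = 4 × 39.76 = 159.04 s.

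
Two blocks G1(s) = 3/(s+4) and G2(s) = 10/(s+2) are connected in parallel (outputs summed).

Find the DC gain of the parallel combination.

Parallel: G_eq = G1 + G2. DC gain = G1(0) + G2(0) = 3/4 + 10/2 = 0.75 + 5 = 5.75.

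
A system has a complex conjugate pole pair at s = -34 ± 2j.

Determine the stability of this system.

Real part of poles is -34 (< 0, left half-plane). Stable.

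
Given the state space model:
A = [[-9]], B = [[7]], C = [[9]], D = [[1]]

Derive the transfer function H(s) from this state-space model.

(sI - A)⁻¹ = 1/(s + 9). H(s) = 9×7/(s + 9) + 1 = (s + 72)/(s + 9).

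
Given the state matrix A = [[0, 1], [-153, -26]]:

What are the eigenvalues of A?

det(A - λI) = λ² - (-26)λ + 153 = (λ - (-17))(λ - (-9)). Eigenvalues: -17, -9.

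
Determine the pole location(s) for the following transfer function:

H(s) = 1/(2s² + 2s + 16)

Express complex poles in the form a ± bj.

Discriminant = 2² - 4×2×16 = 4 - 128 = -124 < 0, so the poles are a complex conjugate pair s = (-2 ± j√124)/(2×2). Real part = -2/(2×2) = -2/4 = -0.5; imaginary part = ±√124/(2×2) ≈ 2.7839. Poles: s = -0.5 ± 2.7839j.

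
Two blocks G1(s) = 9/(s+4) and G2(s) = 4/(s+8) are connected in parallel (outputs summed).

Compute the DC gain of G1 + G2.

Parallel: G_eq = G1 + G2. DC gain = G1(0) + G2(0) = 9/4 + 4/8 = 2.25 + 0.5 = 2.75.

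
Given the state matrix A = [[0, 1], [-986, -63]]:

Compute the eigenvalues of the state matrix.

det(A - λI) = λ² - (-63)λ + 986 = (λ - (-29))(λ - (-34)). Eigenvalues: -29, -34.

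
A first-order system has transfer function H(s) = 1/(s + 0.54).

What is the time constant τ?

For H(s) = 1/(s + 1/τ), the pole is at -1/τ = -0.54, so τ = 1/0.54 = 1.8519 s.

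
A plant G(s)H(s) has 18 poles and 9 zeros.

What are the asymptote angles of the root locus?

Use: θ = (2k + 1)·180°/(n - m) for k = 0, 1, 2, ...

n - m = 18 - 9 = 9. Angles: θk = (2k + 1)·180°/9 = 20°, 60°, 100°, 140°, 180°, 220°, 260°, 300°, 340°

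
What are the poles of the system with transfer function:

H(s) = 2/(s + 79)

Pole is where denominator = 0: s + 79 = 0, so s = -79.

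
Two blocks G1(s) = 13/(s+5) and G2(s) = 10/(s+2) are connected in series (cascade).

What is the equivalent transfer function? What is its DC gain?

Series: multiply transfer functions. G_eq = 13/(s+5) × 10/(s+2) = 130/((s+5)(s+2)). DC gain = 130/(5×2) = 13.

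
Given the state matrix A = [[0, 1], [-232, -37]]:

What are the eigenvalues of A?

det(A - λI) = λ² - (-37)λ + 232 = (λ - (-29))(λ - (-8)). Eigenvalues: -29, -8.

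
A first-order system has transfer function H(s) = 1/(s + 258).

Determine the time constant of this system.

For H(s) = 1/(s + 1/τ), the pole is at -1/τ = -258, so τ = 1/258 = 0.0039 s.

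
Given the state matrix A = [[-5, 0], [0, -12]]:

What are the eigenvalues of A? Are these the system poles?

For diagonal matrix, eigenvalues are diagonal entries: λ₁ = -5, λ₂ = -12. Eigenvalues of A = system poles.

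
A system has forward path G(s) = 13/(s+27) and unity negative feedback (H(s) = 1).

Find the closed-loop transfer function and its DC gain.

T(s) = G/(1+GH) = [13/(s+27)] / [1 + 13/(s+27)] = 13/(s+27+13) = 13/(s+40). DC gain = 13/40 = 0.325.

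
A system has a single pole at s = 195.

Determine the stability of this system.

Pole at s = 195 is in the right half-plane. Unstable.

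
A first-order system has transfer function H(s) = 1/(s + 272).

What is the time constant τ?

For H(s) = 1/(s + 1/τ), the pole is at -1/τ = -272, so τ = 1/272 = 0.0037 s.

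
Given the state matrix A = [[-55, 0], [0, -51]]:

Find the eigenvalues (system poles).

For diagonal matrix, eigenvalues are diagonal entries: λ₁ = -55, λ₂ = -51.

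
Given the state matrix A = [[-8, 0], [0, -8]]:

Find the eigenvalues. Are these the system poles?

For diagonal matrix, eigenvalues are diagonal entries: λ₁ = -8, λ₂ = -8. Eigenvalues of A = system poles.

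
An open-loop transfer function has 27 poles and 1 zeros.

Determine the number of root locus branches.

Root locus has n branches where n = number of poles = 27.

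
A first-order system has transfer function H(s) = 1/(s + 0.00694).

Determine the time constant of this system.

For H(s) = 1/(s + 1/τ), the pole is at -1/τ = -0.00694, so τ = 1/0.00694 = 144.1 s.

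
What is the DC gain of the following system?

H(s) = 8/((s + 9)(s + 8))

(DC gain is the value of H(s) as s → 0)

DC gain = H(0) = 8/(9 × 8) = 8/72 = 0.1111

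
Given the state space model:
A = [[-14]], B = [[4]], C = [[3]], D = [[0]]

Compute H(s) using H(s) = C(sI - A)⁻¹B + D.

(sI - A)⁻¹ = 1/(s + 14). H(s) = 3 × 4/(s + 14) + 0 = 12/(s + 14).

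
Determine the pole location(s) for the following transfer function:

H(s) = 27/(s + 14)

Pole is where denominator = 0: s + 14 = 0, so s = -14.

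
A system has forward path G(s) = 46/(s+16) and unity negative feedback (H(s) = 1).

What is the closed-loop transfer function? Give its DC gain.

T(s) = G/(1+GH) = [46/(s+16)] / [1 + 46/(s+16)] = 46/(s+16+46) = 46/(s+62). DC gain = 46/62 = 0.7419.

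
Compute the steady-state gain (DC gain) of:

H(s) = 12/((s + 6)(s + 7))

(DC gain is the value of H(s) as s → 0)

DC gain = H(0) = 12/(6 × 7) = 12/42 = 0.2857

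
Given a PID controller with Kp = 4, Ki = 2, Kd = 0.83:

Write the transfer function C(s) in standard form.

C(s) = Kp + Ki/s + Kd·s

Substituting values: C(s) = 4 + 2/s + 0.83s = (0.83s² + 4s + 2)/s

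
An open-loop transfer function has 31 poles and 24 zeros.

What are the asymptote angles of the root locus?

n - m = 31 - 24 = 7. Angles: θk = (2k + 1)·180°/7 = 25.71°, 77.14°, 128.57°, 180°, 231.43°, 282.86°, 334.29°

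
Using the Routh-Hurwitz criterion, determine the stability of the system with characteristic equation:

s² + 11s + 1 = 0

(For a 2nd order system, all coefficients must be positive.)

Coefficients: 1, 11, 1. All positive, so system is stable.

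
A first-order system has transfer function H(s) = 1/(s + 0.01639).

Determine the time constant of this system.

For H(s) = 1/(s + 1/τ), the pole is at -1/τ = -0.01639, so τ = 1/0.01639 = 61.01 s.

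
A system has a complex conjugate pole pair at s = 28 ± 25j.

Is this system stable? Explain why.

Real part of poles is 28 (> 0, right half-plane). Unstable.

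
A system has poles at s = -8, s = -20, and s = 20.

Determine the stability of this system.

Pole(s) at s = 20 are not in the left half-plane. System is unstable.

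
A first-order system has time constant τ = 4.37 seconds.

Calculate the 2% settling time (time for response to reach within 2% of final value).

For first-order system, 2% settling time ≈ 4τ = 4 × 4.37 = 17.48 s.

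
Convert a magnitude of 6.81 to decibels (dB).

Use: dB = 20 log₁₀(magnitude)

dB = 20 log₁₀(6.81) = 16.7 dB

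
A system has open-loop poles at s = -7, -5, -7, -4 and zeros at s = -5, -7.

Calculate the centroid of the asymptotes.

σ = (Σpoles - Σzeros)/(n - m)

σ = (Σpoles - Σzeros)/(n - m) = (-23 - (-12))/(4 - 2) = -11/2 = -5.5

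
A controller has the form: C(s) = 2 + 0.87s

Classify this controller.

This is a Proportional-Derivative (PD) controller.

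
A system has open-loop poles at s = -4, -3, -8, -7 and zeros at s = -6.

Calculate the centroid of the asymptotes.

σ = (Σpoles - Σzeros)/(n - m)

σ = (Σpoles - Σzeros)/(n - m) = (-22 - (-6))/(4 - 1) = -16/3 = -5.33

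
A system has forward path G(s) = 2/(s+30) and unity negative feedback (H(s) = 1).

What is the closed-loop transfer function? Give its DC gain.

T(s) = G/(1+GH) = [2/(s+30)] / [1 + 2/(s+30)] = 2/(s+30+2) = 2/(s+32). DC gain = 2/32 = 0.0625.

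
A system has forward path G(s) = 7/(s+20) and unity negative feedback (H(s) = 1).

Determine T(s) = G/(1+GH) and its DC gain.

T(s) = G/(1+GH) = [7/(s+20)] / [1 + 7/(s+20)] = 7/(s+20+7) = 7/(s+27). DC gain = 7/27 = 0.2593.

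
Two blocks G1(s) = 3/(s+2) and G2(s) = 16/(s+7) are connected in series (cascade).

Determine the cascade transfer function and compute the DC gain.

Series: multiply transfer functions. G_eq = 3/(s+2) × 16/(s+7) = 48/((s+2)(s+7)). DC gain = 48/(2×7) = 3.4286.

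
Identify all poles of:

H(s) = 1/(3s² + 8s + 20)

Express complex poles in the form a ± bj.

Discriminant = 8² - 4×3×20 = 64 - 240 = -176 < 0, so the poles are a complex conjugate pair s = (-8 ± j√176)/(2×3). Real part = -8/(2×3) = -8/6 ≈ -1.3333; imaginary part = ±√176/(2×3) ≈ 2.2111. Poles: s = -1.3333 ± 2.2111j.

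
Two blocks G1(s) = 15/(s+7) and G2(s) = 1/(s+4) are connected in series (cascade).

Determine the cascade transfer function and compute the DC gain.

Series: multiply transfer functions. G_eq = 15/(s+7) × 1/(s+4) = 15/((s+7)(s+4)). DC gain = 15/(7×4) = 0.5357.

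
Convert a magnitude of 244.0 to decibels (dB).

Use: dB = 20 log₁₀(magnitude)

dB = 20 log₁₀(244.0) = 47.7 dB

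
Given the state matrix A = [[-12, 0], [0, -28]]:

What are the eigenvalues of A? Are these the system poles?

For diagonal matrix, eigenvalues are diagonal entries: λ₁ = -12, λ₂ = -28. Eigenvalues of A = system poles.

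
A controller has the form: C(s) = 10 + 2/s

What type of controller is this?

This is a Proportional-Integral (PI) controller.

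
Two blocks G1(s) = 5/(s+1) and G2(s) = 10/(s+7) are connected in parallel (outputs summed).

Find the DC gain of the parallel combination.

Parallel: G_eq = G1 + G2. DC gain = G1(0) + G2(0) = 5/1 + 10/7 = 5 + 1.4286 = 6.4286.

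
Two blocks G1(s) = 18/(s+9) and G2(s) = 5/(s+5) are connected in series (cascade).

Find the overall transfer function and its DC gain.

Series: multiply transfer functions. G_eq = 18/(s+9) × 5/(s+5) = 90/((s+9)(s+5)). DC gain = 90/(9×5) = 2.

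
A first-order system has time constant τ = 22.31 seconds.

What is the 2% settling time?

For first-order system, 2% settling time ≈ 4τ = 4 × 22.31 = 89.24 s.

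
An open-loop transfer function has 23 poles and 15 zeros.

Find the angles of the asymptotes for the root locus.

n - m = 23 - 15 = 8. Angles: θk = (2k + 1)·180°/8 = 22.5°, 67.5°, 112.5°, 157.5°, 202.5°, 247.5°, 292.5°, 337.5°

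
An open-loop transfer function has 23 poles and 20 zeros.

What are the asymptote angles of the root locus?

n - m = 23 - 20 = 3. Angles: θk = (2k + 1)·180°/3 = 60°, 180°, 300°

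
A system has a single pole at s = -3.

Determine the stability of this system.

Pole at s = -3 is in the left half-plane. Stable.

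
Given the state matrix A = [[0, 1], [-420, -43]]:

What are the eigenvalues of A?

det(A - λI) = λ² - (-43)λ + 420 = (λ - (-15))(λ - (-28)). Eigenvalues: -15, -28.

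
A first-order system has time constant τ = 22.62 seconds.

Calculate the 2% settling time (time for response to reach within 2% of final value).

For first-order system, 2% settling time ≈ 4τ = 4 × 22.62 = 90.48 s.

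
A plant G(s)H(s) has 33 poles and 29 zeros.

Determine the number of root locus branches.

Root locus has n branches where n = number of poles = 33.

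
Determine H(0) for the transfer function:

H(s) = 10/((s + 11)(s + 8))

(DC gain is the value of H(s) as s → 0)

DC gain = H(0) = 10/(11 × 8) = 10/88 = 0.1136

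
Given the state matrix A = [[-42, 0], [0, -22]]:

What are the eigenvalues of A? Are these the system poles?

For diagonal matrix, eigenvalues are diagonal entries: λ₁ = -42, λ₂ = -22. Eigenvalues of A = system poles.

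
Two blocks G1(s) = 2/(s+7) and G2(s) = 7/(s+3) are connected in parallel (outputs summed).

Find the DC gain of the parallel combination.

Parallel: G_eq = G1 + G2. DC gain = G1(0) + G2(0) = 2/7 + 7/3 = 0.2857 + 2.3333 = 2.6190.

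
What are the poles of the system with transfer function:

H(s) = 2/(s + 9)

Pole is where denominator = 0: s + 9 = 0, so s = -9.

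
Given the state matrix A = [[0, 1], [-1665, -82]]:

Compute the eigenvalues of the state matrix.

det(A - λI) = λ² - (-82)λ + 1665 = (λ - (-45))(λ - (-37)). Eigenvalues: -45, -37.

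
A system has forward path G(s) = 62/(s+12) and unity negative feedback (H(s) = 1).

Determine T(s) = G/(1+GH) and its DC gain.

T(s) = G/(1+GH) = [62/(s+12)] / [1 + 62/(s+12)] = 62/(s+12+62) = 62/(s+74). DC gain = 62/74 = 0.8378.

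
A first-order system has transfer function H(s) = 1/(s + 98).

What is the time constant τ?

For H(s) = 1/(s + 1/τ), the pole is at -1/τ = -98, so τ = 1/98 = 0.0102 s.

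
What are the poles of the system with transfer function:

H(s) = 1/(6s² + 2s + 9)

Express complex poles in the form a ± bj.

Discriminant = 2² - 4×6×9 = 4 - 216 = -212 < 0, so the poles are a complex conjugate pair s = (-2 ± j√212)/(2×6). Real part = -2/(2×6) = -2/12 ≈ -0.1667; imaginary part = ±√212/(2×6) ≈ 1.2134. Poles: s = -0.1667 ± 1.2134j.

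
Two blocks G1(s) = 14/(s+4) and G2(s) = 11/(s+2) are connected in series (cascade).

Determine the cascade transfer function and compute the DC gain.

Series: multiply transfer functions. G_eq = 14/(s+4) × 11/(s+2) = 154/((s+4)(s+2)). DC gain = 154/(4×2) = 19.25.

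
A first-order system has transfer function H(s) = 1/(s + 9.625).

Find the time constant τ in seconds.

For H(s) = 1/(s + 1/τ), the pole is at -1/τ = -9.625, so τ = 1/9.625 = 0.1039 s.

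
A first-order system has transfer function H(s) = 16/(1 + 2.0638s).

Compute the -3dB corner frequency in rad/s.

Corner frequency = 1/τ = 1/2.0638 = 0.485 rad/s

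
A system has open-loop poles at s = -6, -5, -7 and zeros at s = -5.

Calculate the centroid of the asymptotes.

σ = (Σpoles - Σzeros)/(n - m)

σ = (Σpoles - Σzeros)/(n - m) = (-18 - (-5))/(3 - 1) = -13/2 = -6.5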